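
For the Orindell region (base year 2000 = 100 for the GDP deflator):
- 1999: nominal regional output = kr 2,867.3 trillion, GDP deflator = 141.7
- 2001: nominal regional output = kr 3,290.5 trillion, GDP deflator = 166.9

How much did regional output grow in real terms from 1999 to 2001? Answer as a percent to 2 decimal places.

Deflate each year: 1999 → 2867.3/1.417 = 2023.50; 2001 → 3290.5/1.669 = 1971.54.
So real regional output changed by 1971.54/2023.50 − 1 = -0.0257, i.e. -2.57%.

-2.57%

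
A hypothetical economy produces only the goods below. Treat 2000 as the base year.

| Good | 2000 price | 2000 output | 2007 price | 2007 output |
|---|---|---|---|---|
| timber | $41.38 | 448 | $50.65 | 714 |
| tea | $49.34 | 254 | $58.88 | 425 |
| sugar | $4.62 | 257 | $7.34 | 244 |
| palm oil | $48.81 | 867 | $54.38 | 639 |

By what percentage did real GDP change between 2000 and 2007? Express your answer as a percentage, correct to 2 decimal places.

Real GDP 2000 = Nominal GDP 2000 = 41.38·448 + 49.34·254 + 4.62·257 + 48.81·867 = 74576.21.
Real GDP 2007 (at 2000 prices) = 41.38·714 + 49.34·425 + 4.62·244 + 48.81·639 = 82831.69.
Real growth = 82831.69/74576.21 − 1 = 0.1107.

11.07%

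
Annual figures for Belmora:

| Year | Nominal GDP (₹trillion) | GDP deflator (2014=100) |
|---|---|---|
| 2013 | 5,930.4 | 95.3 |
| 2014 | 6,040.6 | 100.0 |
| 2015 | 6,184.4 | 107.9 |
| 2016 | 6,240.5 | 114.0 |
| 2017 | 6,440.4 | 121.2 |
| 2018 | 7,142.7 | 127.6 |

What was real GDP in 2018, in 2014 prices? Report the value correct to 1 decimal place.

₹5,597.7 trillion

Real GDP 2018 = 7142.7 / 1.276 = 5597.73.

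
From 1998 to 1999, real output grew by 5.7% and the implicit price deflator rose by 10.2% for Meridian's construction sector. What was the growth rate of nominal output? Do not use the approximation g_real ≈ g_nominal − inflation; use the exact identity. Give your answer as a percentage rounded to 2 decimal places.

16.48%

(1 + g_nom) = (1 + g_real)(1 + π) = 1.0570 × 1.1020 = 1.16481.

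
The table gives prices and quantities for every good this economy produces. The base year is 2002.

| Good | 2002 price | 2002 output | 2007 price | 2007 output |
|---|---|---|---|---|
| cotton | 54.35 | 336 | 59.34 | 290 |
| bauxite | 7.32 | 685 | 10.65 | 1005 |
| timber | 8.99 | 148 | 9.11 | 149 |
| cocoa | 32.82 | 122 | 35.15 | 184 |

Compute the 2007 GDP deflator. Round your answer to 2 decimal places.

117.18

Nominal GDP 2007 = 59.34·290 + 10.65·1005 + 9.11·149 + 35.15·184 = 35736.84.
Real GDP 2007 (at 2002 prices) = 54.35·290 + 7.32·1005 + 8.99·149 + 32.82·184 = 30496.49.
Deflator = Nominal/Real × 100 = 35736.84/30496.49 × 100 = 117.183.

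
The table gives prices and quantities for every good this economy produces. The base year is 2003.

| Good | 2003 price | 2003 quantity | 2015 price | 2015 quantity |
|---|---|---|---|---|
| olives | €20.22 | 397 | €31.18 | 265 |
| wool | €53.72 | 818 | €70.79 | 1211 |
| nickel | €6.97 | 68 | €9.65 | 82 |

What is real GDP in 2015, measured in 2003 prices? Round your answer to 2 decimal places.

€70984.76

Real GDP 2015 = Σ (p_2003 × q_2015) = 20.22·265 + 53.72·1211 + 6.97·82 = 70984.76.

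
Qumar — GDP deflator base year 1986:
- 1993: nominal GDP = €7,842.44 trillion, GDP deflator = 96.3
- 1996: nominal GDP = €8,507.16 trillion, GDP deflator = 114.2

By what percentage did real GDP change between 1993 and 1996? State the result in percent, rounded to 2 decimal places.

Real GDP 1993 = 7842.44 / 0.963 = 8143.76.
Real GDP 1996 = 8507.16 / 1.142 = 7449.35.
Real growth = 7449.35 / 8143.76 − 1 = -0.0853.

-8.53%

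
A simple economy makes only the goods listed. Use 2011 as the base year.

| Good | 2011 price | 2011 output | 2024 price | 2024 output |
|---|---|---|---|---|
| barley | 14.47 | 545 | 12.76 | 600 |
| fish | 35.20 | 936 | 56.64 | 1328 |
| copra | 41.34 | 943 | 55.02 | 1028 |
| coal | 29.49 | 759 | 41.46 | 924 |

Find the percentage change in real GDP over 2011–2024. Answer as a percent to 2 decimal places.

22.48%

Real GDP 2011 = Nominal GDP 2011 = 14.47·545 + 35.20·936 + 41.34·943 + 29.49·759 = 102199.88.
Real GDP 2024 (at 2011 prices) = 14.47·600 + 35.20·1328 + 41.34·1028 + 29.49·924 = 125173.88.
Real growth = 125173.88/102199.88 − 1 = 0.2248.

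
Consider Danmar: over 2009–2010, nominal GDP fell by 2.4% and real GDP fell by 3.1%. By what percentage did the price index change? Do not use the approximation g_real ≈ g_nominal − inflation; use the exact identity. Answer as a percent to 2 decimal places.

0.72%

(1 + g_nom) = (1 + g_real)(1 + π), so π = 0.9760 / 0.9690 − 1 = 0.00722.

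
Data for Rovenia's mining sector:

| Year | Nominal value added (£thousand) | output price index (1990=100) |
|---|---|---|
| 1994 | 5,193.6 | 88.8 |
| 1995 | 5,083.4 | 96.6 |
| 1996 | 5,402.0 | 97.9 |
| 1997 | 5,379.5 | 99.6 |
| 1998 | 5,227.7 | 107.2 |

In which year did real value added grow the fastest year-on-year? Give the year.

1996

1995: real = 5083.4/0.966 = 5262.32; growth vs 1994 (5848.65) = -10.03%.
1996: real = 5402.0/0.979 = 5517.88; growth vs 1995 (5262.32) = 4.86%.
1997: real = 5379.5/0.996 = 5401.10; growth vs 1996 (5517.88) = -2.12%.
1998: real = 5227.7/1.072 = 4876.59; growth vs 1997 (5401.10) = -9.71%.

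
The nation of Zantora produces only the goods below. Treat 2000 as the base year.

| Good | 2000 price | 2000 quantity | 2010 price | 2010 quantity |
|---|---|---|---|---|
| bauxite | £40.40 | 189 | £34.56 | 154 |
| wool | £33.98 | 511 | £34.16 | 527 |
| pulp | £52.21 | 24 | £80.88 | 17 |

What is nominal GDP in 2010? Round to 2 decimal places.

£24699.52

Nominal GDP 2010 = Σ (p_2010 × q_2010) = 34.56·154 + 34.16·527 + 80.88·17 = 24699.52.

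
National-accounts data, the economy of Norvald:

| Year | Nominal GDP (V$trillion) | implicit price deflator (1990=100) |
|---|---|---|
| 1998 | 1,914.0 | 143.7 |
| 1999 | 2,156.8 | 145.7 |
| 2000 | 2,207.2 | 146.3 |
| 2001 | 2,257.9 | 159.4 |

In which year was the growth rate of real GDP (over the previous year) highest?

1999

1999: real = 2156.8/1.457 = 1480.30; growth vs 1998 (1331.94) = 11.14%.
2000: real = 2207.2/1.463 = 1508.68; growth vs 1999 (1480.30) = 1.92%.
2001: real = 2257.9/1.594 = 1416.50; growth vs 2000 (1508.68) = -6.11%.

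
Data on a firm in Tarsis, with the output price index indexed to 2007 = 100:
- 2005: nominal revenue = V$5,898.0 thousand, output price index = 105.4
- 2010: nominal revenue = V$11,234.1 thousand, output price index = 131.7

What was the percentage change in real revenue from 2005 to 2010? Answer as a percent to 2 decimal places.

Deflate each year: 2005 → 5898.0/1.054 = 5595.83; 2010 → 11234.1/1.317 = 8530.07.
So real revenue changed by 8530.07/5595.83 − 1 = 0.5244, i.e. 52.44%.

52.44%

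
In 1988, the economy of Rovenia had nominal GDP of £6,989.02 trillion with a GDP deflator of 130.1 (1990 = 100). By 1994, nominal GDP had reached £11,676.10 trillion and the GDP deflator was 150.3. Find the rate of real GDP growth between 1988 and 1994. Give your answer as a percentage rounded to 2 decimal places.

44.61%

Deflate each year: 1988 → 6989.02/1.301 = 5372.04; 1994 → 11676.10/1.503 = 7768.53.
So real GDP changed by 7768.53/5372.04 − 1 = 0.4461, i.e. 44.61%.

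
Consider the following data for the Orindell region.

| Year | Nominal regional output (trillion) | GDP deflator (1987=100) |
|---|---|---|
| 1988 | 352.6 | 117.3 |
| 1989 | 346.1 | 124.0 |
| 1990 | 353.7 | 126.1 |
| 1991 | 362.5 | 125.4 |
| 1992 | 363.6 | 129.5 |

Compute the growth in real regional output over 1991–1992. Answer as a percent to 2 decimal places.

-2.87%

Real regional output 1991 = 362.5/1.254 = 289.07.
Real regional output 1992 = 363.6/1.295 = 280.77.
Change = 280.77/289.07 − 1 = -0.0287.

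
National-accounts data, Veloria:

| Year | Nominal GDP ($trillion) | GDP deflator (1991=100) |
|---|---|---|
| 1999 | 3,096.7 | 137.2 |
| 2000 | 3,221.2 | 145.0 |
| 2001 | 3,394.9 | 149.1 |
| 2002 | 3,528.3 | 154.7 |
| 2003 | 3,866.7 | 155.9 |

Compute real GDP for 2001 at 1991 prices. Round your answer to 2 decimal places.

$2,276.93 trillion

Real GDP 2001 = 3394.9 / 1.491 = 2276.93.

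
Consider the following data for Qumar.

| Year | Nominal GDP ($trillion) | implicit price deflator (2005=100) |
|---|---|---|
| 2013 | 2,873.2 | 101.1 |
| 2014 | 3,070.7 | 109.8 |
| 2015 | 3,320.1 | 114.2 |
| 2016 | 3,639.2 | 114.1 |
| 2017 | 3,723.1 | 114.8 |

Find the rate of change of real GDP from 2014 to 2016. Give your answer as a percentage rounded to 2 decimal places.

14.05%

Real GDP 2014 = 3070.7/1.098 = 2796.63.
Real GDP 2016 = 3639.2/1.141 = 3189.48.
Change = 3189.48/2796.63 − 1 = 0.1405.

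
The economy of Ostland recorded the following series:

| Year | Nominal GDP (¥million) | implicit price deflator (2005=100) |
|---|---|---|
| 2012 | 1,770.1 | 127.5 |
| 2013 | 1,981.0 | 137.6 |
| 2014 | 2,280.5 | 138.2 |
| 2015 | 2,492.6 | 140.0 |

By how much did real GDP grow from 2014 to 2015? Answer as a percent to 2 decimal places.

Real GDP 2014 = 2280.5/1.382 = 1650.14.
Real GDP 2015 = 2492.6/1.400 = 1780.43.
Change = 1780.43/1650.14 − 1 = 0.0790.

7.90%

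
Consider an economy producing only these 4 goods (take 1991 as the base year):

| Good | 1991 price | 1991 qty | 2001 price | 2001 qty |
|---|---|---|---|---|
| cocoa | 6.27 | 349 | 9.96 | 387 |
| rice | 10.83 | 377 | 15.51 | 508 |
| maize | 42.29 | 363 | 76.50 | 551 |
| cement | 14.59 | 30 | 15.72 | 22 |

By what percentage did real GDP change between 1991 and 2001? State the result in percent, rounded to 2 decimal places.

43.02%

Real GDP 1991 = Nominal GDP 1991 = 6.27·349 + 10.83·377 + 42.29·363 + 14.59·30 = 22060.11.
Real GDP 2001 (at 1991 prices) = 6.27·387 + 10.83·508 + 42.29·551 + 14.59·22 = 31550.90.
Real growth = 31550.90/22060.11 − 1 = 0.4302.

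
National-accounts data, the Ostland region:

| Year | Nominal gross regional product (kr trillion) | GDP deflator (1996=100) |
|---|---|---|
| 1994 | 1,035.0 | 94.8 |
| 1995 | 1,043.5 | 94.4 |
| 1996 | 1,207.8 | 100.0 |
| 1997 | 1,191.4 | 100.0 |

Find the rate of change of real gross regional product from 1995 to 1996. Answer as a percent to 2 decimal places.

9.26%

Real gross regional product 1995 = 1043.5/0.944 = 1105.40.
Real gross regional product 1996 = 1207.8/1.000 = 1207.80.
Change = 1207.80/1105.40 − 1 = 0.0926.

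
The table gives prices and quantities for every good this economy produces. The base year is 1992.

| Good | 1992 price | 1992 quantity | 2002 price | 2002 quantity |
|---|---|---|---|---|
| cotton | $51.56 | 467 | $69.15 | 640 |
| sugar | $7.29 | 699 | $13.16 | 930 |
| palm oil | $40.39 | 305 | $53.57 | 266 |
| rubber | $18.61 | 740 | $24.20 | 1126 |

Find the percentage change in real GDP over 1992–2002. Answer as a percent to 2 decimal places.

29.34%

Real GDP 1992 = Nominal GDP 1992 = 51.56·467 + 7.29·699 + 40.39·305 + 18.61·740 = 55264.58.
Real GDP 2002 (at 1992 prices) = 51.56·640 + 7.29·930 + 40.39·266 + 18.61·1126 = 71476.70.
Real growth = 71476.70/55264.58 − 1 = 0.2934.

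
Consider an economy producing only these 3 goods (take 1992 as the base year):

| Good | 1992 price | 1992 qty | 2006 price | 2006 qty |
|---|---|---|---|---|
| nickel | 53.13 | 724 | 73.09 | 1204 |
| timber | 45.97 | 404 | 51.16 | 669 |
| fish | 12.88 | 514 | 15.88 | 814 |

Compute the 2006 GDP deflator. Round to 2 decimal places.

128.46

Nominal GDP 2006 = 73.09·1204 + 51.16·669 + 15.88·814 = 135152.72.
Real GDP 2006 (at 1992 prices) = 53.13·1204 + 45.97·669 + 12.88·814 = 105206.77.
Deflator = Nominal/Real × 100 = 135152.72/105206.77 × 100 = 128.464.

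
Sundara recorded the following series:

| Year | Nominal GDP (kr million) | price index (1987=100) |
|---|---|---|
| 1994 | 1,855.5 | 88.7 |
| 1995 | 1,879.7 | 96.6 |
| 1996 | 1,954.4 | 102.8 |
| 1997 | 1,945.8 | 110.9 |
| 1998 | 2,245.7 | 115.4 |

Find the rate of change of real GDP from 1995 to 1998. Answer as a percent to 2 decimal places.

Real GDP 1995 = 1879.7/0.966 = 1945.86.
Real GDP 1998 = 2245.7/1.154 = 1946.01.
Change = 1946.01/1945.86 − 1 = 0.0001.

0.01%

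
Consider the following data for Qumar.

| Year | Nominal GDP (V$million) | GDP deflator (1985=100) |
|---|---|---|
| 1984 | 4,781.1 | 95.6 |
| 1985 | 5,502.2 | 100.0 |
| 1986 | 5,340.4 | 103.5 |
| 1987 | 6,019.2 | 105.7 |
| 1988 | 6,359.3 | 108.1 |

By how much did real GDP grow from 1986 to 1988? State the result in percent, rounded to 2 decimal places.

Real GDP 1986 = 5340.4/1.035 = 5159.81.
Real GDP 1988 = 6359.3/1.081 = 5882.79.
Change = 5882.79/5159.81 − 1 = 0.1401.

14.01%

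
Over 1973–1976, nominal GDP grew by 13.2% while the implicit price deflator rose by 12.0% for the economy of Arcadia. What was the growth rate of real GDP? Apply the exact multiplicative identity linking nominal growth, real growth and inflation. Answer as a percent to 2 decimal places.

1.07%

(1 + g_nom) = (1 + g_real)(1 + π), so g_real = 1.1320 / 1.1200 − 1 = 0.01071.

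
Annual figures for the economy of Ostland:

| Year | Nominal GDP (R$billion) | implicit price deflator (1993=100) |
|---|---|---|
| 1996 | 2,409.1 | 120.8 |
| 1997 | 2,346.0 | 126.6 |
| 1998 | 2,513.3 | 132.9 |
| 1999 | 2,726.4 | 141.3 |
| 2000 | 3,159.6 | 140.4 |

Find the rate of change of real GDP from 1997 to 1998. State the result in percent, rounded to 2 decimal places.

Real GDP 1997 = 2346.0/1.266 = 1853.08.
Real GDP 1998 = 2513.3/1.329 = 1891.12.
Change = 1891.12/1853.08 − 1 = 0.0205.

2.05%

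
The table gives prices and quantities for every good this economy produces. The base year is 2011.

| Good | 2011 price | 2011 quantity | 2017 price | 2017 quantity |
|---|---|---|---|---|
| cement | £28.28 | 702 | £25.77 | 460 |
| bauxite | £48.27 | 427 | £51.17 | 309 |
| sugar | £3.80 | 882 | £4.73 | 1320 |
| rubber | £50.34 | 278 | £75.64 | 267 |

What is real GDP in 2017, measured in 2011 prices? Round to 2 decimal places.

Real GDP 2017 = Σ (p_2011 × q_2017) = 28.28·460 + 48.27·309 + 3.80·1320 + 50.34·267 = 46381.01.

£46381.01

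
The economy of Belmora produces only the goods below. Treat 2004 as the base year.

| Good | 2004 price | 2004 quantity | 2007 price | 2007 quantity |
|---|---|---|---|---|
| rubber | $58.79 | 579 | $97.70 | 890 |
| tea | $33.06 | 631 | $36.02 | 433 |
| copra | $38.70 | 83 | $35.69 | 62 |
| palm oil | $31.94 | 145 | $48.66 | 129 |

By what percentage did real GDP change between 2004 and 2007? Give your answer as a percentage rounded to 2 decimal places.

16.60%

Real GDP 2004 = Nominal GDP 2004 = 58.79·579 + 33.06·631 + 38.70·83 + 31.94·145 = 62743.67.
Real GDP 2007 (at 2004 prices) = 58.79·890 + 33.06·433 + 38.70·62 + 31.94·129 = 73157.74.
Real growth = 73157.74/62743.67 − 1 = 0.1660.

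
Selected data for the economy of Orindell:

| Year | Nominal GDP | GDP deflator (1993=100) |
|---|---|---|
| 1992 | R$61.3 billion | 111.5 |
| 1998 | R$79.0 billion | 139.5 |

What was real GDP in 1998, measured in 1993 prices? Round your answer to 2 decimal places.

R$56.63 billion

Real GDP = Nominal / (GDP deflator/100) = 79.0 / 1.395 = 56.63.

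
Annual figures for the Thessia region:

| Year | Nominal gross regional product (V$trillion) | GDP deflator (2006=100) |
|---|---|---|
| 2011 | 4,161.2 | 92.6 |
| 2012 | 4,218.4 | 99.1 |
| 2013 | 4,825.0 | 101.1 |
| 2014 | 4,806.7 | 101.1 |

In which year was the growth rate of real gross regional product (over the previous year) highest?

2012: real = 4218.4/0.991 = 4256.71; growth vs 2011 (4493.74) = -5.27%.
2013: real = 4825.0/1.011 = 4772.50; growth vs 2012 (4256.71) = 12.12%.
2014: real = 4806.7/1.011 = 4754.40; growth vs 2013 (4772.50) = -0.38%.

2013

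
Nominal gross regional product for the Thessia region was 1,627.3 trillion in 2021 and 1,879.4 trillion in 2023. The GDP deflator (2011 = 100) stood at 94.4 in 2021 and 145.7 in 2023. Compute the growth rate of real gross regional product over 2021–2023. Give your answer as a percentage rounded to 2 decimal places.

Real gross regional product 2021 = 1627.3 / 0.944 = 1723.83.
Real gross regional product 2023 = 1879.4 / 1.457 = 1289.91.
Real growth = 1289.91 / 1723.83 − 1 = -0.2517.

-25.17%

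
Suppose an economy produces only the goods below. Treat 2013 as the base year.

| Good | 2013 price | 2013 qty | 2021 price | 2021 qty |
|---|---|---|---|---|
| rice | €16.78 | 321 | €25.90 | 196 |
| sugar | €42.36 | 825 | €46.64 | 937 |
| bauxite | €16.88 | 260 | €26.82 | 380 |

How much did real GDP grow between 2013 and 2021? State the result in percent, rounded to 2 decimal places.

10.45%

Real GDP 2013 = Nominal GDP 2013 = 16.78·321 + 42.36·825 + 16.88·260 = 44722.18.
Real GDP 2021 (at 2013 prices) = 16.78·196 + 42.36·937 + 16.88·380 = 49394.60.
Real growth = 49394.60/44722.18 − 1 = 0.1045.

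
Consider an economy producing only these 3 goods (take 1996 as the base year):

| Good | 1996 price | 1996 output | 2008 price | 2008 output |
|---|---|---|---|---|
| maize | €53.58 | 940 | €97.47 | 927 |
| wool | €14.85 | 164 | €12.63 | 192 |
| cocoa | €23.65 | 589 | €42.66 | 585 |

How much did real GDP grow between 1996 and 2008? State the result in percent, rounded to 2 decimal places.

Real GDP 1996 = Nominal GDP 1996 = 53.58·940 + 14.85·164 + 23.65·589 = 66730.45.
Real GDP 2008 (at 1996 prices) = 53.58·927 + 14.85·192 + 23.65·585 = 66355.11.
Real growth = 66355.11/66730.45 − 1 = -0.0056.

-0.56%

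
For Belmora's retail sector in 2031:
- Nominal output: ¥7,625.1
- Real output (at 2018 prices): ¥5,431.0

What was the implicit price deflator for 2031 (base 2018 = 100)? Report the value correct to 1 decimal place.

140.4

implicit price deflator = (Nominal / Real) × 100 = 7625.1 / 5431.0 × 100 = 140.40.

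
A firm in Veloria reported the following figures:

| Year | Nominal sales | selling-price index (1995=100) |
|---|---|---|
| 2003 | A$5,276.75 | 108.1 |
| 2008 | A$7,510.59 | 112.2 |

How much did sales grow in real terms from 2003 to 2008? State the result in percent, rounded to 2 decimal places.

37.13%

Deflate each year: 2003 → 5276.75/1.081 = 4881.36; 2008 → 7510.59/1.122 = 6693.93.
So real sales changed by 6693.93/4881.36 − 1 = 0.3713, i.e. 37.13%.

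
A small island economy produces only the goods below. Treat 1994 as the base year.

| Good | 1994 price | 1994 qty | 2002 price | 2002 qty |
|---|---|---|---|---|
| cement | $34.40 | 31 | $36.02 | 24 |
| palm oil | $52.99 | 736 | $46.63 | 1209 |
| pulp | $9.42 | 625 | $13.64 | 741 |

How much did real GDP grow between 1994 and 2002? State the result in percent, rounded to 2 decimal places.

Real GDP 1994 = Nominal GDP 1994 = 34.40·31 + 52.99·736 + 9.42·625 = 45954.54.
Real GDP 2002 (at 1994 prices) = 34.40·24 + 52.99·1209 + 9.42·741 = 71870.73.
Real growth = 71870.73/45954.54 − 1 = 0.5640.

56.40%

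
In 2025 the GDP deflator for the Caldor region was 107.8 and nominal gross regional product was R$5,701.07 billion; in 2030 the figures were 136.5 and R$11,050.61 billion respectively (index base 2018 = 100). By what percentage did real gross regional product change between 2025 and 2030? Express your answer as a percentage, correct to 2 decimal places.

53.08%

Real gross regional product 2025 = 5701.07 / 1.078 = 5288.56.
Real gross regional product 2030 = 11050.61 / 1.365 = 8095.68.
Real growth = 8095.68 / 5288.56 − 1 = 0.5308.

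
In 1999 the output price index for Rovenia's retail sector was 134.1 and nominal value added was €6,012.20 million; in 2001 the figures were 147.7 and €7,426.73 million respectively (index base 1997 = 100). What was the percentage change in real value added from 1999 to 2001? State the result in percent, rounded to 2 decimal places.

Deflate each year: 1999 → 6012.20/1.341 = 4483.37; 2001 → 7426.73/1.477 = 5028.25.
So real value added changed by 5028.25/4483.37 − 1 = 0.1215, i.e. 12.15%.

12.15%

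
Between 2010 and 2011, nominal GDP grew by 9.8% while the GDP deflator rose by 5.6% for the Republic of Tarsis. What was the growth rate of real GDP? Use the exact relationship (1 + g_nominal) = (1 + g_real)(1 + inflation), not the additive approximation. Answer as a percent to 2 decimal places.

3.98%

(1 + g_nom) = (1 + g_real)(1 + π), so g_real = 1.0980 / 1.0560 − 1 = 0.03977.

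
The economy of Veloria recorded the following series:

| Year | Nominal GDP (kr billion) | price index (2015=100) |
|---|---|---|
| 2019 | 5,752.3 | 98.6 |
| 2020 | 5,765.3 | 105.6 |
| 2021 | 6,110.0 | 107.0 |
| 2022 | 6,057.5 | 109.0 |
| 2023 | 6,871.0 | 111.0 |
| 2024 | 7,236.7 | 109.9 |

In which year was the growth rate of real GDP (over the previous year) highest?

2023

2020: real = 5765.3/1.056 = 5459.56; growth vs 2019 (5833.98) = -6.42%.
2021: real = 6110.0/1.070 = 5710.28; growth vs 2020 (5459.56) = 4.59%.
2022: real = 6057.5/1.090 = 5557.34; growth vs 2021 (5710.28) = -2.68%.
2023: real = 6871.0/1.110 = 6190.09; growth vs 2022 (5557.34) = 11.39%.
2024: real = 7236.7/1.099 = 6584.80; growth vs 2023 (6190.09) = 6.38%.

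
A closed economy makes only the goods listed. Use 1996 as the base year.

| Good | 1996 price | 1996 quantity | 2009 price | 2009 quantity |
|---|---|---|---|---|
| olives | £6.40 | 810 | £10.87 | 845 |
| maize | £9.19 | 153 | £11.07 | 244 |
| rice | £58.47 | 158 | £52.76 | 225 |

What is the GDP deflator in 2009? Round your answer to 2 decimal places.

114.18

Nominal GDP 2009 = 10.87·845 + 11.07·244 + 52.76·225 = 23757.23.
Real GDP 2009 (at 1996 prices) = 6.40·845 + 9.19·244 + 58.47·225 = 20806.11.
Deflator = Nominal/Real × 100 = 23757.23/20806.11 × 100 = 114.184.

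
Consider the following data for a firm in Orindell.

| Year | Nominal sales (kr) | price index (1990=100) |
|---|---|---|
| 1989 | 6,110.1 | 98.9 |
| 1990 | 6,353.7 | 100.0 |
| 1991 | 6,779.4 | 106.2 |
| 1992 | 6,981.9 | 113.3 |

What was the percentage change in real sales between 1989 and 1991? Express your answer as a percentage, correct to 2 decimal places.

3.33%

Real sales 1989 = 6110.1/0.989 = 6178.06.
Real sales 1991 = 6779.4/1.062 = 6383.62.
Change = 6383.62/6178.06 − 1 = 0.0333.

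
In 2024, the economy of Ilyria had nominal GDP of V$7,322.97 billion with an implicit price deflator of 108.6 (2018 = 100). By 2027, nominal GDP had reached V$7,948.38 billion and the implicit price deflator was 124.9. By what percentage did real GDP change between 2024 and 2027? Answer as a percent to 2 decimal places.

Deflate each year: 2024 → 7322.97/1.086 = 6743.07; 2027 → 7948.38/1.249 = 6363.80.
So real GDP changed by 6363.80/6743.07 − 1 = -0.0562, i.e. -5.62%.

-5.62%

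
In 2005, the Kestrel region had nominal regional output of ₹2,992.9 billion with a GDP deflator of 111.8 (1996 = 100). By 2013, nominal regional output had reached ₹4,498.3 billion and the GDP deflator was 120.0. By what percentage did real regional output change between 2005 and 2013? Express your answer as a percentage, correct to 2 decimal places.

40.03%

Real regional output 2005 = 2992.9 / 1.118 = 2677.01.
Real regional output 2013 = 4498.3 / 1.200 = 3748.58.
Real growth = 3748.58 / 2677.01 − 1 = 0.4003.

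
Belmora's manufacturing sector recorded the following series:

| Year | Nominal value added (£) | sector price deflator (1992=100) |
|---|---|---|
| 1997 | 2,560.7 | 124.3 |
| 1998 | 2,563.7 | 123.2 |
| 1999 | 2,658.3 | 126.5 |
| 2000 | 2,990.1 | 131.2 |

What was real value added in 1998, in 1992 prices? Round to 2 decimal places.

£2,080.93

Real value added 1998 = 2563.7 / 1.232 = 2080.93.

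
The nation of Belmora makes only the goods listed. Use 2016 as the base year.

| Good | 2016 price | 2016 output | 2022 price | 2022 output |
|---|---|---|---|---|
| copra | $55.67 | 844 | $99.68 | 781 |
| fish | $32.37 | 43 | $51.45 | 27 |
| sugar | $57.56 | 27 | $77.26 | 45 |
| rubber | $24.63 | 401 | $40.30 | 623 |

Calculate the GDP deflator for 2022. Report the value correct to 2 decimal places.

173.11

Nominal GDP 2022 = 99.68·781 + 51.45·27 + 77.26·45 + 40.30·623 = 107822.83.
Real GDP 2022 (at 2016 prices) = 55.67·781 + 32.37·27 + 57.56·45 + 24.63·623 = 62286.95.
Deflator = Nominal/Real × 100 = 107822.83/62286.95 × 100 = 173.107.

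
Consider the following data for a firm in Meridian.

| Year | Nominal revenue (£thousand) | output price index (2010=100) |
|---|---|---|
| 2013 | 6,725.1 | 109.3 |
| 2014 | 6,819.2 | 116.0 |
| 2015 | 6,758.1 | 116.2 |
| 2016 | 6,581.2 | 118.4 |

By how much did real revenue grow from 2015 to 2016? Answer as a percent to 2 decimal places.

Real revenue 2015 = 6758.1/1.162 = 5815.92.
Real revenue 2016 = 6581.2/1.184 = 5558.45.
Change = 5558.45/5815.92 − 1 = -0.0443.

-4.43%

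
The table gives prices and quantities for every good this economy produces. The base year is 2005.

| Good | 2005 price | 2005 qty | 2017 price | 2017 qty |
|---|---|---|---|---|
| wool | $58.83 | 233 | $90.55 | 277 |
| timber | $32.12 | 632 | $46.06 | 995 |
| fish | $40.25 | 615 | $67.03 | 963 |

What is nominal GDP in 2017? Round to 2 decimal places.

Nominal GDP 2017 = Σ (p_2017 × q_2017) = 90.55·277 + 46.06·995 + 67.03·963 = 135461.94.

$135461.94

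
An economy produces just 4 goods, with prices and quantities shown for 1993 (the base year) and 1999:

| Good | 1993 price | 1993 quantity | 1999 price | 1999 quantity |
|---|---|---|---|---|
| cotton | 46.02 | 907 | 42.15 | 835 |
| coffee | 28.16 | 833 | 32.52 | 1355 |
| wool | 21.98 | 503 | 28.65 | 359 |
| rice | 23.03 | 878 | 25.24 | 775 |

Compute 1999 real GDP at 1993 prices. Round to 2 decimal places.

102322.57

Real GDP 1999 = Σ (p_1993 × q_1999) = 46.02·835 + 28.16·1355 + 21.98·359 + 23.03·775 = 102322.57.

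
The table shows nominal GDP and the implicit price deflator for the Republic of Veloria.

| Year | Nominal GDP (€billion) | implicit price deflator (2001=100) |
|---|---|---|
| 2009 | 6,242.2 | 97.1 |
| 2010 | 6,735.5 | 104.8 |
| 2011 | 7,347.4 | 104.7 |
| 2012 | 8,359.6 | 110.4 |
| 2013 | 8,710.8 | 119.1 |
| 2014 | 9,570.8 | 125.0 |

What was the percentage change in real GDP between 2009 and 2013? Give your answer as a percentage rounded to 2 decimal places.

13.77%

Real GDP 2009 = 6242.2/0.971 = 6428.63.
Real GDP 2013 = 8710.8/1.191 = 7313.85.
Change = 7313.85/6428.63 − 1 = 0.1377.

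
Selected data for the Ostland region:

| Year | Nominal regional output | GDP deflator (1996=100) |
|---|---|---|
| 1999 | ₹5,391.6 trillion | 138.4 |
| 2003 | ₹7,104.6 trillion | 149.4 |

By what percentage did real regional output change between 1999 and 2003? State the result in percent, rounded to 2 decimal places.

22.07%

Real regional output 1999 = 5391.6 / 1.384 = 3895.66.
Real regional output 2003 = 7104.6 / 1.494 = 4755.42.
Real growth = 4755.42 / 3895.66 − 1 = 0.2207.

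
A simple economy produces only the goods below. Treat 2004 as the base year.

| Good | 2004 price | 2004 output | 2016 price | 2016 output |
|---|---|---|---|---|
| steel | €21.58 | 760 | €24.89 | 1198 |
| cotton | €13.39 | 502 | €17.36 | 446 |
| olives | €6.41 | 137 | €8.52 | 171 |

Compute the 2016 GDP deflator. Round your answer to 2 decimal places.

Nominal GDP 2016 = 24.89·1198 + 17.36·446 + 8.52·171 = 39017.70.
Real GDP 2016 (at 2004 prices) = 21.58·1198 + 13.39·446 + 6.41·171 = 32920.89.
Deflator = Nominal/Real × 100 = 39017.70/32920.89 × 100 = 118.520.

118.52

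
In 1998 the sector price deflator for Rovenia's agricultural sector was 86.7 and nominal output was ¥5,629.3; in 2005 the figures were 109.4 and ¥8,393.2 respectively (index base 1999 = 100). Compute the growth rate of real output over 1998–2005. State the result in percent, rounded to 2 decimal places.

Real output 1998 = 5629.3 / 0.867 = 6492.85.
Real output 2005 = 8393.2 / 1.094 = 7672.03.
Real growth = 7672.03 / 6492.85 − 1 = 0.1816.

18.16%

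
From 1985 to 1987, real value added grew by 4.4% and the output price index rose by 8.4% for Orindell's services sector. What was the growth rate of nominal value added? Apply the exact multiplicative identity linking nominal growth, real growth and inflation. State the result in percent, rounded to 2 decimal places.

13.17%

(1 + g_nom) = (1 + g_real)(1 + π) = 1.0440 × 1.0840 = 1.13170.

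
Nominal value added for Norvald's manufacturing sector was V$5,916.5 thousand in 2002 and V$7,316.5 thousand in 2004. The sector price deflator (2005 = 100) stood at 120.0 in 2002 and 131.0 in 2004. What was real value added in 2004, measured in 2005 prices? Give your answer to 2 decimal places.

V$5,585.11 thousand

Real value added = Nominal / (sector price deflator/100) = 7316.5 / 1.310 = 5585.11.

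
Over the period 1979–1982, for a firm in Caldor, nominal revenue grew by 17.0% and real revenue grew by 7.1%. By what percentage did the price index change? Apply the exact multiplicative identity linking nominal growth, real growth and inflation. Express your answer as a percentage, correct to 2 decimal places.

(1 + g_nom) = (1 + g_real)(1 + π), so π = 1.1700 / 1.0710 − 1 = 0.09244.

9.24%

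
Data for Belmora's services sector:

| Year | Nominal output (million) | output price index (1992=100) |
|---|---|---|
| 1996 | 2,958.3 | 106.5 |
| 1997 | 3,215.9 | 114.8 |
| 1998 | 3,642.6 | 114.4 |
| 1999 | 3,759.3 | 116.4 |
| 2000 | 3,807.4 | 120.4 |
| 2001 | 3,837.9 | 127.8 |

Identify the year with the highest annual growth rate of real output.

1997: real = 3215.9/1.148 = 2801.31; growth vs 1996 (2777.75) = 0.85%.
1998: real = 3642.6/1.144 = 3184.09; growth vs 1997 (2801.31) = 13.66%.
1999: real = 3759.3/1.164 = 3229.64; growth vs 1998 (3184.09) = 1.43%.
2000: real = 3807.4/1.204 = 3162.29; growth vs 1999 (3229.64) = -2.09%.
2001: real = 3837.9/1.278 = 3003.05; growth vs 2000 (3162.29) = -5.04%.

1998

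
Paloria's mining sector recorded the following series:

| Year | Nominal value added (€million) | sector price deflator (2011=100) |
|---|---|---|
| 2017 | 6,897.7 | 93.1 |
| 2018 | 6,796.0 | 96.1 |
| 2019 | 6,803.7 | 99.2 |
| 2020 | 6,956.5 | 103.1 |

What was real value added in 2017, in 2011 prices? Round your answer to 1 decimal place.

Real value added 2017 = 6897.7 / 0.931 = 7408.92.

€7,408.9 million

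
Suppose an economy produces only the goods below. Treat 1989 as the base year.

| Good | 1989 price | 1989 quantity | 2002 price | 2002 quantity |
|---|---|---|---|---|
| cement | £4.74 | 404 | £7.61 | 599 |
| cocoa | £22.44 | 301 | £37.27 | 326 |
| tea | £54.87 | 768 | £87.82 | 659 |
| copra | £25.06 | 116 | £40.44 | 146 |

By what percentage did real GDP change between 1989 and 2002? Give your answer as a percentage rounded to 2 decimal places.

-6.97%

Real GDP 1989 = Nominal GDP 1989 = 4.74·404 + 22.44·301 + 54.87·768 + 25.06·116 = 53716.52.
Real GDP 2002 (at 1989 prices) = 4.74·599 + 22.44·326 + 54.87·659 + 25.06·146 = 49972.79.
Real growth = 49972.79/53716.52 − 1 = -0.0697.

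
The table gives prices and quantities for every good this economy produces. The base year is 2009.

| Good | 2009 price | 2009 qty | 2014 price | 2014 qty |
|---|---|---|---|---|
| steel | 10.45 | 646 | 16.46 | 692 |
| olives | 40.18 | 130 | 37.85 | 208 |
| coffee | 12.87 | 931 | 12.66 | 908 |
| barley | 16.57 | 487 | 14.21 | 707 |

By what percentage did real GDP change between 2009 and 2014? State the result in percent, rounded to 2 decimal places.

Real GDP 2009 = Nominal GDP 2009 = 10.45·646 + 40.18·130 + 12.87·931 + 16.57·487 = 32025.66.
Real GDP 2014 (at 2009 prices) = 10.45·692 + 40.18·208 + 12.87·908 + 16.57·707 = 38989.79.
Real growth = 38989.79/32025.66 − 1 = 0.2175.

21.75%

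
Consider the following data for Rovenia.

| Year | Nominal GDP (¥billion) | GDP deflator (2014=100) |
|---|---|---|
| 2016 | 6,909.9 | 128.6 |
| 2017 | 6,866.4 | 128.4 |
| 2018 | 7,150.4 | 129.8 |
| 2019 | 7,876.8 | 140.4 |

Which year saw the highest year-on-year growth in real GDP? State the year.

2017: real = 6866.4/1.284 = 5347.66; growth vs 2016 (5373.17) = -0.47%.
2018: real = 7150.4/1.298 = 5508.78; growth vs 2017 (5347.66) = 3.01%.
2019: real = 7876.8/1.404 = 5610.26; growth vs 2018 (5508.78) = 1.84%.

2018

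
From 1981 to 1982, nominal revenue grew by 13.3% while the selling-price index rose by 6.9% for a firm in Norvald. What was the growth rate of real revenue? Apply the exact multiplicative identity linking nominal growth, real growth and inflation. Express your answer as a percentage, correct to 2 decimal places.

(1 + g_nom) = (1 + g_real)(1 + π), so g_real = 1.1330 / 1.0690 − 1 = 0.05987.

5.99%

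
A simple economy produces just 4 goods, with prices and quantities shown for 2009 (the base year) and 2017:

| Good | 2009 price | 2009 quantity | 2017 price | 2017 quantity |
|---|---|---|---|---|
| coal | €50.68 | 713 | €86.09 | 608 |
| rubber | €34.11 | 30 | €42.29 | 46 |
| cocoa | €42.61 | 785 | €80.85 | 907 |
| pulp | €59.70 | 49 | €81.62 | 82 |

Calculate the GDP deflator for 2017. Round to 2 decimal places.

176.90

Nominal GDP 2017 = 86.09·608 + 42.29·46 + 80.85·907 + 81.62·82 = 134311.85.
Real GDP 2017 (at 2009 prices) = 50.68·608 + 34.11·46 + 42.61·907 + 59.70·82 = 75925.17.
Deflator = Nominal/Real × 100 = 134311.85/75925.17 × 100 = 176.900.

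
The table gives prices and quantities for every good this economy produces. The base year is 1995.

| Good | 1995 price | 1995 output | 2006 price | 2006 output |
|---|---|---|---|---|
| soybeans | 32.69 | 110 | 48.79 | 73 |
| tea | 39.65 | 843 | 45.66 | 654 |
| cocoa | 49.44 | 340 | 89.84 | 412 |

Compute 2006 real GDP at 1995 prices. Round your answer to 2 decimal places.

48686.75

Real GDP 2006 = Σ (p_1995 × q_2006) = 32.69·73 + 39.65·654 + 49.44·412 = 48686.75.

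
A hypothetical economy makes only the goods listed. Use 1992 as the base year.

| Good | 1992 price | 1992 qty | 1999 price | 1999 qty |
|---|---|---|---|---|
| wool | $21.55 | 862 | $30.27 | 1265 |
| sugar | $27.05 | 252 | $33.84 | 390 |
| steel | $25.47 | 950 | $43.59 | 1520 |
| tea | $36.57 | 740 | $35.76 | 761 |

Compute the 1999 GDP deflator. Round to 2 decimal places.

Nominal GDP 1999 = 30.27·1265 + 33.84·390 + 43.59·1520 + 35.76·761 = 144959.31.
Real GDP 1999 (at 1992 prices) = 21.55·1265 + 27.05·390 + 25.47·1520 + 36.57·761 = 104354.42.
Deflator = Nominal/Real × 100 = 144959.31/104354.42 × 100 = 138.911.

138.91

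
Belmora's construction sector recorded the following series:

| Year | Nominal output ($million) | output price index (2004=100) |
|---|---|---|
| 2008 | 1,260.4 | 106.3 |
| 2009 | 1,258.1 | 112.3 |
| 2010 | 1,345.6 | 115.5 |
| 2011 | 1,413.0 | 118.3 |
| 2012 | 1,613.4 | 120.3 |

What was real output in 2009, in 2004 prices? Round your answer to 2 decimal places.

$1,120.30 million

Real output 2009 = 1258.1 / 1.123 = 1120.30.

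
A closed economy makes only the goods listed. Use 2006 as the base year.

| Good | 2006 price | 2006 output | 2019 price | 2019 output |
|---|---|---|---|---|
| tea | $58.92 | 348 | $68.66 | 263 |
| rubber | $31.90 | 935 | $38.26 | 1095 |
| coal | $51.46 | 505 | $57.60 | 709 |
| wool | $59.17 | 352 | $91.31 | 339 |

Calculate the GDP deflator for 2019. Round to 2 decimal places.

Nominal GDP 2019 = 68.66·263 + 38.26·1095 + 57.60·709 + 91.31·339 = 131744.77.
Real GDP 2019 (at 2006 prices) = 58.92·263 + 31.90·1095 + 51.46·709 + 59.17·339 = 106970.23.
Deflator = Nominal/Real × 100 = 131744.77/106970.23 × 100 = 123.160.

123.16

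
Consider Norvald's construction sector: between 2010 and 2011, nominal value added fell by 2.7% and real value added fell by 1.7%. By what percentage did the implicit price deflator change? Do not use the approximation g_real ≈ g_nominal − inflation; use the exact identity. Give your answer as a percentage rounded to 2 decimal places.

(1 + g_nom) = (1 + g_real)(1 + π), so π = 0.9730 / 0.9830 − 1 = -0.01017.

-1.02%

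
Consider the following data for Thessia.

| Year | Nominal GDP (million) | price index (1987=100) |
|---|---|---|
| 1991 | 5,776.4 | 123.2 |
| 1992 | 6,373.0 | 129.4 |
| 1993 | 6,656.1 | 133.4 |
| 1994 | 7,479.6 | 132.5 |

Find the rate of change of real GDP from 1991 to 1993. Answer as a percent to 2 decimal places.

6.42%

Real GDP 1991 = 5776.4/1.232 = 4688.64.
Real GDP 1993 = 6656.1/1.334 = 4989.58.
Change = 4989.58/4688.64 − 1 = 0.0642.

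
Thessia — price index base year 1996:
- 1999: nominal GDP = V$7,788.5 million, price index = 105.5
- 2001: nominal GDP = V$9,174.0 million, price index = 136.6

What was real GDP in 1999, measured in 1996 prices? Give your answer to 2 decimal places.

Real GDP = Nominal / (price index/100) = 7788.5 / 1.055 = 7382.46.

V$7,382.46 million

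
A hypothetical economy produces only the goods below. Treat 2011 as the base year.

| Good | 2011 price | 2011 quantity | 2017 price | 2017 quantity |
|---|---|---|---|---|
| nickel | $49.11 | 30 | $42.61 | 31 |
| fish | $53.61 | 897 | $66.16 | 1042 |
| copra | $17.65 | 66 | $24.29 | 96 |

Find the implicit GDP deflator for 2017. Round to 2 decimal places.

122.87

Nominal GDP 2017 = 42.61·31 + 66.16·1042 + 24.29·96 = 72591.47.
Real GDP 2017 (at 2011 prices) = 49.11·31 + 53.61·1042 + 17.65·96 = 59078.43.
Deflator = Nominal/Real × 100 = 72591.47/59078.43 × 100 = 122.873.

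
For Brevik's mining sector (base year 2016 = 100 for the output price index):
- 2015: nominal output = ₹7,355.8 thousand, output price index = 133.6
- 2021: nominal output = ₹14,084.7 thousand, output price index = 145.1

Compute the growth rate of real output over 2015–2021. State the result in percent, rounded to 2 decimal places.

76.30%

Real output 2015 = 7355.8 / 1.336 = 5505.84.
Real output 2021 = 14084.7 / 1.451 = 9706.89.
Real growth = 9706.89 / 5505.84 − 1 = 0.7630.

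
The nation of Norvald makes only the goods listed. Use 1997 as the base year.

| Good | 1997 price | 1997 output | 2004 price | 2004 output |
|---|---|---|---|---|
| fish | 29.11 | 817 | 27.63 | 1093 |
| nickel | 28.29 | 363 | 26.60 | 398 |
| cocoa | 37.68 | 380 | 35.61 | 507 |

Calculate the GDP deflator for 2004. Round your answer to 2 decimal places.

Nominal GDP 2004 = 27.63·1093 + 26.60·398 + 35.61·507 = 58840.66.
Real GDP 2004 (at 1997 prices) = 29.11·1093 + 28.29·398 + 37.68·507 = 62180.41.
Deflator = Nominal/Real × 100 = 58840.66/62180.41 × 100 = 94.629.

94.63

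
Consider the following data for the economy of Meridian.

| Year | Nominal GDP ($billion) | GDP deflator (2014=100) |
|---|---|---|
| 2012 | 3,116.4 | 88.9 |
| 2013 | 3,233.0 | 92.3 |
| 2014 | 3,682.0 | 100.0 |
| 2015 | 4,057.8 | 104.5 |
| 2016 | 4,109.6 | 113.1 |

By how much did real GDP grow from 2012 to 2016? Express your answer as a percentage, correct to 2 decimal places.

Real GDP 2012 = 3116.4/0.889 = 3505.51.
Real GDP 2016 = 4109.6/1.131 = 3633.60.
Change = 3633.60/3505.51 − 1 = 0.0365.

3.65%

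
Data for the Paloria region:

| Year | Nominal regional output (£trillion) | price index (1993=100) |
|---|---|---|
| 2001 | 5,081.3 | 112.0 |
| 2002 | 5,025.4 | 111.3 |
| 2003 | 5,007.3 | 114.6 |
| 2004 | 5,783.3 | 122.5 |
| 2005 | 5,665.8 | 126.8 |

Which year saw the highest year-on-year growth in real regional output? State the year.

2002: real = 5025.4/1.113 = 4515.18; growth vs 2001 (4536.88) = -0.48%.
2003: real = 5007.3/1.146 = 4369.37; growth vs 2002 (4515.18) = -3.23%.
2004: real = 5783.3/1.225 = 4721.06; growth vs 2003 (4369.37) = 8.05%.
2005: real = 5665.8/1.268 = 4468.30; growth vs 2004 (4721.06) = -5.35%.

2004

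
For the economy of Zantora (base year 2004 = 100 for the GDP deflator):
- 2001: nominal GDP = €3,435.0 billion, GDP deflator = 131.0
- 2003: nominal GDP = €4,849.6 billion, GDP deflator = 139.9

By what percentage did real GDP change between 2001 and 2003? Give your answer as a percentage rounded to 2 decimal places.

32.20%

Deflate each year: 2001 → 3435.0/1.310 = 2622.14; 2003 → 4849.6/1.399 = 3466.48.
So real GDP changed by 3466.48/2622.14 − 1 = 0.3220, i.e. 32.20%.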